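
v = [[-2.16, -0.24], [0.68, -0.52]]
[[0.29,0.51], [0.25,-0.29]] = v @ [[-0.07, -0.26], [-0.57, 0.21]]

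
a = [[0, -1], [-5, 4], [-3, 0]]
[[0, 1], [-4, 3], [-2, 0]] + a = [[0, 0], [-9, 7], [-5, 0]]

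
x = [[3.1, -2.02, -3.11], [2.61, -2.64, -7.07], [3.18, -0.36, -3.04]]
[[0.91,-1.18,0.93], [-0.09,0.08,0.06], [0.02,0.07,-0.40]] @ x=[[2.70,0.94,2.69], [0.12,-0.05,-0.47], [-1.03,-0.08,0.66]]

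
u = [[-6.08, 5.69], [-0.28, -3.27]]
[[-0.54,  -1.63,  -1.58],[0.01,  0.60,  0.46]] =u@[[0.08, 0.09, 0.12], [-0.01, -0.19, -0.15]]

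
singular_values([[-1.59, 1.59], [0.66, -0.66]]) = [2.43, 0.0]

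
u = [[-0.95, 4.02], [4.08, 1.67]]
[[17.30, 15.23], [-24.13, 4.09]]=u @ [[-7.00, -0.50], [2.65, 3.67]]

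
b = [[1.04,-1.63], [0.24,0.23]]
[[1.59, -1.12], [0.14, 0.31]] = b @ [[0.93, 0.38], [-0.38, 0.93]]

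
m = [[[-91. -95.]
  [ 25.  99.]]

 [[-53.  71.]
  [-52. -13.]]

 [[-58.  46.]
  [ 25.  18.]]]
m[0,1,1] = 99.0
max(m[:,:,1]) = 99.0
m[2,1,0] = 25.0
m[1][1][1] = -13.0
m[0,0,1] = -95.0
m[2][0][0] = -58.0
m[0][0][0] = -91.0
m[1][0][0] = -53.0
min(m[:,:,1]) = -95.0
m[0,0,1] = -95.0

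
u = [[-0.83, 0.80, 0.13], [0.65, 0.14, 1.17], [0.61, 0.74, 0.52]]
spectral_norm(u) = 1.63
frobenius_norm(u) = 2.08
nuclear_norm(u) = 3.34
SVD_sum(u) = [[-0.09, -0.05, -0.12],[0.77, 0.38, 0.99],[0.57, 0.28, 0.73]] + [[-0.66,  0.92,  0.16], [0.05,  -0.08,  -0.01], [-0.18,  0.26,  0.05]] + [[-0.08,-0.07,0.09], [-0.17,-0.16,0.20], [0.22,0.21,-0.25]]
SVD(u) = [[-0.10, -0.96, -0.26], [0.80, 0.08, -0.59], [0.59, -0.27, 0.76]] @ diag([1.6322493804472449, 1.1879637421825107, 0.5209645931244361]) @ [[0.59,0.29,0.75], [0.58,-0.80,-0.14], [0.56,0.52,-0.64]]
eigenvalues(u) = [1.53, -1.1, -0.6]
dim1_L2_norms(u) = [1.16, 1.35, 1.09]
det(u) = 1.01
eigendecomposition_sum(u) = [[0.15, 0.25, 0.3], [0.37, 0.63, 0.78], [0.36, 0.61, 0.75]] + [[-0.96, 1.01, -0.65], [0.28, -0.30, 0.19], [0.23, -0.24, 0.16]] + [[-0.02, -0.45, 0.48], [-0.01, -0.19, 0.2], [0.02, 0.37, -0.39]]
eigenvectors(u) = [[-0.27, -0.93, -0.73], [-0.69, 0.28, -0.31], [-0.67, 0.23, 0.60]]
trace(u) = -0.17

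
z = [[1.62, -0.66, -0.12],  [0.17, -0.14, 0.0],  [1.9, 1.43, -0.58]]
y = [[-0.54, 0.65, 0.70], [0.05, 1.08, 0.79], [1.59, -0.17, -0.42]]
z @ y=[[-1.10, 0.36, 0.66],[-0.1, -0.04, 0.01],[-1.88, 2.88, 2.70]]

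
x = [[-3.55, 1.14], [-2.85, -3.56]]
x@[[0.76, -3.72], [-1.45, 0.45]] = [[-4.35, 13.72], [3.00, 9.00]]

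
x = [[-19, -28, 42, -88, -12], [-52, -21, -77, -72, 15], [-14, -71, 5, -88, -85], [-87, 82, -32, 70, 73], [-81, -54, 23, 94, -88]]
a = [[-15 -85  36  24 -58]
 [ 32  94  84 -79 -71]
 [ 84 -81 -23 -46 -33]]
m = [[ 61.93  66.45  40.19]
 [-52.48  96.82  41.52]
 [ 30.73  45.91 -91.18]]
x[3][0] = -87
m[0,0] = 61.93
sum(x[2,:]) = -253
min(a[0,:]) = -85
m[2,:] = [30.73, 45.91, -91.18]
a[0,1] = -85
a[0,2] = 36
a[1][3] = -79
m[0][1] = 66.45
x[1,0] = -52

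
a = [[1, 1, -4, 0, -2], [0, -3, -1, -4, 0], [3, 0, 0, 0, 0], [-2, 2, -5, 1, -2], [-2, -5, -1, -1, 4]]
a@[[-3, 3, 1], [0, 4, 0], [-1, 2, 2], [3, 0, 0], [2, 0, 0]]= [[-3, -1, -7], [-11, -14, -2], [-9, 9, 3], [10, -8, -12], [12, -28, -4]]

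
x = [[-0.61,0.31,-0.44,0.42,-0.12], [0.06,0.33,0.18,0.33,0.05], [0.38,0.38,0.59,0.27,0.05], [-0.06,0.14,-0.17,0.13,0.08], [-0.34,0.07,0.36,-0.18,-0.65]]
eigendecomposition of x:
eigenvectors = [[0.40, 0.25, 0.55, 0.63, -0.53], [-0.02, -0.39, -0.07, 0.05, 0.25], [-0.12, -0.82, -0.53, -0.34, 0.32], [-0.07, 0.09, 0.32, 0.10, -0.43], [0.91, -0.33, -0.56, -0.69, 0.61]]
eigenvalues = [-0.84, 0.64, 0.14, -0.14, -0.01]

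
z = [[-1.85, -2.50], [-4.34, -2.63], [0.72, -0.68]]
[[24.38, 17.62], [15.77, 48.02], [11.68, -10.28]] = z @ [[4.13, -12.32], [-12.81, 2.07]]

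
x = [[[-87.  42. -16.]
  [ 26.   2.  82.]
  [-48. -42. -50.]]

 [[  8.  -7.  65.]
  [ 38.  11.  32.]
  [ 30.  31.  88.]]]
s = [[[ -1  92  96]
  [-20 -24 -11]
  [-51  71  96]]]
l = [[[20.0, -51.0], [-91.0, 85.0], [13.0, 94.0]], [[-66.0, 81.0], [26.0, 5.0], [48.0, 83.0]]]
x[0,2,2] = -50.0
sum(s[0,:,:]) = 248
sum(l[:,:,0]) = -50.0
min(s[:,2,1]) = 71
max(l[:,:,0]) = 48.0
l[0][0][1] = -51.0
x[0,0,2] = -16.0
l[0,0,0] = 20.0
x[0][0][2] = -16.0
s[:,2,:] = [[-51, 71, 96]]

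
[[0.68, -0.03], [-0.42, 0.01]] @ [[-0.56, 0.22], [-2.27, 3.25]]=[[-0.31, 0.05], [0.21, -0.06]]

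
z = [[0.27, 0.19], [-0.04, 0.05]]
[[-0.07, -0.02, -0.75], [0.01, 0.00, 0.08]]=z @ [[-0.22, -0.07, -2.52],[-0.03, -0.01, -0.37]]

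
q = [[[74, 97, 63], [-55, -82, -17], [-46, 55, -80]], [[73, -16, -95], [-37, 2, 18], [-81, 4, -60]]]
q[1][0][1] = -16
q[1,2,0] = -81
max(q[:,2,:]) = 55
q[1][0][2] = -95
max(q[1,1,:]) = 18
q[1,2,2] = -60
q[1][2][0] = -81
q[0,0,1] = 97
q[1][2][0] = -81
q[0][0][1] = 97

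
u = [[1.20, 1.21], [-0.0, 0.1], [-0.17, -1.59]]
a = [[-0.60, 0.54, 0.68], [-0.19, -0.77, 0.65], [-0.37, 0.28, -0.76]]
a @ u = [[-0.84,  -1.75], [-0.34,  -1.34], [-0.31,  0.79]]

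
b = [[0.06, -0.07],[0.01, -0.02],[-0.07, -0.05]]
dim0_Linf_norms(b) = [0.07, 0.07]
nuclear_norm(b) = 0.18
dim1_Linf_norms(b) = [0.07, 0.02, 0.07]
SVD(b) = [[-0.92, -0.31], [-0.2, -0.13], [0.33, -0.94]] @ diag([0.09583780976305548, 0.08494182844641614]) @ [[-0.84, 0.54], [0.54, 0.84]]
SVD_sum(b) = [[0.07,-0.05], [0.02,-0.01], [-0.03,0.02]] + [[-0.01, -0.02], [-0.01, -0.01], [-0.04, -0.07]]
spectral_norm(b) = 0.10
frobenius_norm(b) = 0.13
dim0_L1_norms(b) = [0.14, 0.14]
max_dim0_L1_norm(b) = 0.14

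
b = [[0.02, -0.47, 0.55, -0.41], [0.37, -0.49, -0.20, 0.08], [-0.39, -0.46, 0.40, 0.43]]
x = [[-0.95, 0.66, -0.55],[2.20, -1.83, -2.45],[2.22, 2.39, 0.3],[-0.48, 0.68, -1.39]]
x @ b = [[0.44, 0.38, -0.87, 0.21],[0.32, 0.99, 0.60, -2.1],[0.81, -2.35, 0.86, -0.59],[0.78, 0.53, -0.96, -0.35]]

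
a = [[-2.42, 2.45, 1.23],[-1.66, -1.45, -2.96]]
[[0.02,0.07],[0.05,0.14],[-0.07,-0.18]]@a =[[-0.16, -0.05, -0.18], [-0.35, -0.08, -0.35], [0.47, 0.09, 0.45]]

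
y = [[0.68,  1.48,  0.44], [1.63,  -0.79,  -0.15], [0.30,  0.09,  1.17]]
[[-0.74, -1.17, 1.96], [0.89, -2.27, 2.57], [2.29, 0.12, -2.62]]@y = [[-1.82,0.01,2.14], [-2.32,3.34,3.74], [0.97,3.06,-2.08]]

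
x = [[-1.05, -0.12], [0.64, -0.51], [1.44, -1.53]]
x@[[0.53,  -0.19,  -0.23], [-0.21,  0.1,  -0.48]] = [[-0.53,0.19,0.3], [0.45,-0.17,0.10], [1.08,-0.43,0.4]]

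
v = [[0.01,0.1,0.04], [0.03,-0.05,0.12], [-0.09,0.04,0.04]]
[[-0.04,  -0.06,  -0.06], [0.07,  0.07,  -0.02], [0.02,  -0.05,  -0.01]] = v @ [[-0.29, 0.36, -0.24], [-0.56, -0.68, -0.48], [0.44, 0.22, -0.28]]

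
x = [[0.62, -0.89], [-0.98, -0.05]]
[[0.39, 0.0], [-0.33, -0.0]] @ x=[[0.24, -0.35], [-0.2, 0.29]]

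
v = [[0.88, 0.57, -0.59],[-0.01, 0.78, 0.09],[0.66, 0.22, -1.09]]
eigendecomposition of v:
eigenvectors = [[0.33, -0.93, 0.89],[-0.05, 0.12, 0.3],[0.94, -0.35, 0.34]]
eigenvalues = [-0.87, 0.59, 0.85]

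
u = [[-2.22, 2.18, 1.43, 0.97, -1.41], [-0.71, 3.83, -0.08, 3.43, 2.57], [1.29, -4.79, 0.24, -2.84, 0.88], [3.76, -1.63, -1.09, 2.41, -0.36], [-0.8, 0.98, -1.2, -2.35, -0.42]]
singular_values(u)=[8.28, 5.58, 2.94, 2.45, 0.04]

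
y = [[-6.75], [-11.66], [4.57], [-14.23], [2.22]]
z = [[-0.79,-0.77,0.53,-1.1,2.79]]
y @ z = [[5.33, 5.20, -3.58, 7.43, -18.83], [9.21, 8.98, -6.18, 12.83, -32.53], [-3.61, -3.52, 2.42, -5.03, 12.75], [11.24, 10.96, -7.54, 15.65, -39.70], [-1.75, -1.71, 1.18, -2.44, 6.19]]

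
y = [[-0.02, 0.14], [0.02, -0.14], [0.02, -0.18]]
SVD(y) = [[-0.52, 0.47], [0.52, -0.47], [0.67, 0.74]] @ diag([0.2697821590356139, 0.004193645917664714]) @ [[0.13,-0.99], [-0.99,-0.13]]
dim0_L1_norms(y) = [0.06, 0.46]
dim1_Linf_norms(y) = [0.14, 0.14, 0.18]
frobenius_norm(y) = 0.27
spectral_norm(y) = 0.27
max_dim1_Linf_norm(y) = 0.18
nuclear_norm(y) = 0.27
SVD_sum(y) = [[-0.02, 0.14], [0.02, -0.14], [0.02, -0.18]] + [[-0.00, -0.0],[0.0, 0.0],[-0.0, -0.0]]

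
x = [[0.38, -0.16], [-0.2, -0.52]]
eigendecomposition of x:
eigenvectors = [[0.98,0.17], [-0.21,0.99]]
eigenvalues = [0.41, -0.55]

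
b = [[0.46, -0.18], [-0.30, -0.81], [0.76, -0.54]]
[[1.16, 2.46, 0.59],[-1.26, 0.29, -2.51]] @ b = [[0.24,  -2.52], [-2.57,  1.35]]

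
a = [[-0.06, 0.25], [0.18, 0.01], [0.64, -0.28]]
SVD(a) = [[-0.22,-0.91], [0.21,-0.4], [0.95,-0.12]] @ diag([0.7339505946596532, 0.21889843443647916]) @ [[0.90, -0.44], [-0.44, -0.9]]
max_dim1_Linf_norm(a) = 0.64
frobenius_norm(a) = 0.77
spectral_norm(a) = 0.73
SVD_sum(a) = [[-0.15, 0.07], [0.14, -0.07], [0.63, -0.3]] + [[0.09,  0.18],[0.04,  0.08],[0.01,  0.02]]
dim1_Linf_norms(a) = [0.25, 0.18, 0.64]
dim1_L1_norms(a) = [0.31, 0.19, 0.92]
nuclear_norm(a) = 0.95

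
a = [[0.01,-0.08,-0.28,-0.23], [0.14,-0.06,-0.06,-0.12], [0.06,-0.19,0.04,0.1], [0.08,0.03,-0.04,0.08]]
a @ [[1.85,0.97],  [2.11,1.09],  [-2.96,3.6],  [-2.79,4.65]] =[[1.32, -2.16], [0.64, -0.70], [-0.69, 0.46], [0.11, 0.34]]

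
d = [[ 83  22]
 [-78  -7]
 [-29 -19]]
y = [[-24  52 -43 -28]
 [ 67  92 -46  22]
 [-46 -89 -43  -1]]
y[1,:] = [67, 92, -46, 22]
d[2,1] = -19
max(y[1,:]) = 92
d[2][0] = -29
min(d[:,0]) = -78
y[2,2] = -43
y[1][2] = -46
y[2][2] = -43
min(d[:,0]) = -78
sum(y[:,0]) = -3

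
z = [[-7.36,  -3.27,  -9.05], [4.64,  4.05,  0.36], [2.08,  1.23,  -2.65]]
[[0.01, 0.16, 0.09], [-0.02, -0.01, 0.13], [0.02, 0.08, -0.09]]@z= [[0.86, 0.73, -0.27], [0.37, 0.18, -0.17], [0.04, 0.15, 0.09]]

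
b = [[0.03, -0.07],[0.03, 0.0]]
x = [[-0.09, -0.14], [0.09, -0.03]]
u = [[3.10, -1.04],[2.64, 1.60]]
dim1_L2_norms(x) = [0.17, 0.09]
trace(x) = -0.12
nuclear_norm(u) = 5.97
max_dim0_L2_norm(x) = 0.14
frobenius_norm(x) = 0.19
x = b @ u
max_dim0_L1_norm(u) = 5.74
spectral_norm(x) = 0.17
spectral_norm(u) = 4.08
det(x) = 0.02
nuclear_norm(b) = 0.10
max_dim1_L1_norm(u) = 4.24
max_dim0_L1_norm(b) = 0.07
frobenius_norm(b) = 0.08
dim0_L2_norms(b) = [0.04, 0.07]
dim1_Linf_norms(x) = [0.14, 0.09]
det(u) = 7.71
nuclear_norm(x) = 0.26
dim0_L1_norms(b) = [0.06, 0.07]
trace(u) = 4.70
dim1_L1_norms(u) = [4.14, 4.24]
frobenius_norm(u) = 4.50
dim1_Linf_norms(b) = [0.07, 0.03]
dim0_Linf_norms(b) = [0.03, 0.07]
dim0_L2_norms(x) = [0.13, 0.14]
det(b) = 0.00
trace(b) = 0.03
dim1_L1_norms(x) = [0.23, 0.12]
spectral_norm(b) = 0.08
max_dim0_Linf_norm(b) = 0.07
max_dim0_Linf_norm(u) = 3.1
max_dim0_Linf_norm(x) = 0.14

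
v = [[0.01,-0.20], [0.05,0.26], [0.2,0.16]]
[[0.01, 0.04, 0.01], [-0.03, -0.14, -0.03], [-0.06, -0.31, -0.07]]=v@[[-0.26, -1.34, -0.28], [-0.06, -0.29, -0.06]]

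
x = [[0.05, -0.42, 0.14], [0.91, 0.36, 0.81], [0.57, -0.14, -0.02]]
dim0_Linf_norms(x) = [0.91, 0.42, 0.81]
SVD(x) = [[-0.02, 0.7, -0.71], [-0.95, -0.23, -0.2], [-0.31, 0.67, 0.67]] @ diag([1.3263122851146236, 0.5264769734125813, 0.3477322516252307]) @ [[-0.79, -0.22, -0.58], [0.4, -0.90, -0.20], [0.48, 0.38, -0.79]]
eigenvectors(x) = [[(-0.11+0.4j), -0.11-0.40j, (-0.53+0j)], [(0.84+0j), (0.84-0j), -0.24+0.00j], [0.14+0.32j, (0.14-0.32j), 0.81+0.00j]]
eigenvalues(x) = [(0.37+0.74j), (0.37-0.74j), (-0.35+0j)]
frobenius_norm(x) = 1.47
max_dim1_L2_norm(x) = 1.27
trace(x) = 0.39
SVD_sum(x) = [[0.02, 0.01, 0.02],  [0.99, 0.28, 0.73],  [0.32, 0.09, 0.23]] + [[0.15, -0.33, -0.07], [-0.05, 0.11, 0.02], [0.14, -0.32, -0.07]] + [[-0.12, -0.09, 0.20], [-0.03, -0.03, 0.06], [0.11, 0.09, -0.19]]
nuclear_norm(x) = 2.20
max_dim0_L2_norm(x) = 1.07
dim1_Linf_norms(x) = [0.42, 0.91, 0.57]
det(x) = -0.24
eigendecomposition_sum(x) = [[0.08+0.27j, (-0.19+0.04j), -0.00+0.19j], [0.48-0.31j, 0.19+0.35j, 0.37-0.10j], [(0.2+0.13j), (-0.1+0.13j), 0.10+0.12j]] + [[0.08-0.27j, (-0.19-0.04j), -0.00-0.19j], [(0.48+0.31j), 0.19-0.35j, 0.37+0.10j], [0.20-0.13j, -0.10-0.13j, 0.10-0.12j]] + [[(-0.12-0j),-0.04-0.00j,(0.14-0j)], [-0.05-0.00j,-0.02-0.00j,0.07-0.00j], [(0.18+0j),0.06+0.00j,-0.22+0.00j]]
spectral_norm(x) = 1.33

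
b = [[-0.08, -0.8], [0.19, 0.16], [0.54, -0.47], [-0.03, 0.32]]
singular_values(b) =[1.01, 0.54]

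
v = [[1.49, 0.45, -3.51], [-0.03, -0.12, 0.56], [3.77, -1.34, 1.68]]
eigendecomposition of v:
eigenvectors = [[0.02-0.68j, (0.02+0.68j), 0.24+0.00j], [(-0.04+0.09j), (-0.04-0.09j), (0.95+0j)], [(-0.73+0j), -0.73-0.00j, 0.22+0.00j]]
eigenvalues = [(1.52+3.71j), (1.52-3.71j), 0j]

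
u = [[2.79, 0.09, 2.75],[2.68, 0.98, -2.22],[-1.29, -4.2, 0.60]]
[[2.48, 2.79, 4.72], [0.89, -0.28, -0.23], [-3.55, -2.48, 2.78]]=u @ [[0.42, 0.27, 0.9], [0.78, 0.61, -0.82], [0.45, 0.72, 0.83]]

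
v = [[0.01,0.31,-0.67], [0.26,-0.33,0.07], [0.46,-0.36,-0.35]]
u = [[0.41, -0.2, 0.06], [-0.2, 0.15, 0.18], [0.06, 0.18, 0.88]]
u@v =[[-0.02, 0.17, -0.31], [0.12, -0.18, 0.08], [0.45, -0.36, -0.34]]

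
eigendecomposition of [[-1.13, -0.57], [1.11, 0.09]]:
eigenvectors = [[0.45-0.37j, (0.45+0.37j)], [-0.81+0.00j, -0.81-0.00j]]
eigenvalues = [(-0.52+0.51j), (-0.52-0.51j)]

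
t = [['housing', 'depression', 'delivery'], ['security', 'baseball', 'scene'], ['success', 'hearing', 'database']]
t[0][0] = 'housing'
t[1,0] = 'security'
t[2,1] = 'hearing'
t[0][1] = 'depression'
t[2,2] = 'database'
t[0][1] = 'depression'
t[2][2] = 'database'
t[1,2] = 'scene'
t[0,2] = 'delivery'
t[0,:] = ['housing', 'depression', 'delivery']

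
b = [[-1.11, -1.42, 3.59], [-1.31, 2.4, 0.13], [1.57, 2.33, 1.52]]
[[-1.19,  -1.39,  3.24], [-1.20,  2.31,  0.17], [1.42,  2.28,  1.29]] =b@[[0.93, 0.01, -0.04], [0.01, 0.97, 0.0], [-0.04, 0.0, 0.89]]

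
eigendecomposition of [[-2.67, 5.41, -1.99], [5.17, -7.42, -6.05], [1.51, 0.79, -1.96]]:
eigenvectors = [[(-0.55+0j), 0.75+0.00j, 0.75-0.00j], [0.84+0.00j, 0.39+0.21j, (0.39-0.21j)], [0.02+0.00j, (0.28-0.4j), (0.28+0.4j)]]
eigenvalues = [(-10.92+0j), (-0.57+2.59j), (-0.57-2.59j)]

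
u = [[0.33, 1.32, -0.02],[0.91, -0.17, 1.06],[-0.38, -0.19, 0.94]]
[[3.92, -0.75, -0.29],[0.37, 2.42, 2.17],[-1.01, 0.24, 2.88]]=u @ [[1.04,1.64,-0.80], [2.71,-0.97,0.02], [-0.11,0.72,2.74]]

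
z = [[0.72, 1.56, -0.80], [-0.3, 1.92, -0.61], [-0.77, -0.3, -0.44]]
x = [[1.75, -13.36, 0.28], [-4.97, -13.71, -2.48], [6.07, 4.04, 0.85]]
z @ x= [[-11.35,-34.24,-4.35], [-13.77,-24.78,-5.36], [-2.53,12.62,0.15]]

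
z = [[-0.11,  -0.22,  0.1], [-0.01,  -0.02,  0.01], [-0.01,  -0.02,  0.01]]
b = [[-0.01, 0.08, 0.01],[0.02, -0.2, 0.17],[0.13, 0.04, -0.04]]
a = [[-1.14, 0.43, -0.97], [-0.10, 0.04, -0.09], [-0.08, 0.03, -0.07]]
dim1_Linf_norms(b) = [0.08, 0.2, 0.13]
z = a @ b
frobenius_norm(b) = 0.31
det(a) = 0.00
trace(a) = -1.17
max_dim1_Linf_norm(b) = 0.2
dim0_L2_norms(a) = [1.15, 0.43, 0.98]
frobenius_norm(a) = 1.57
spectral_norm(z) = 0.27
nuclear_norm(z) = 0.27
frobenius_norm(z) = 0.27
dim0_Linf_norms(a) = [1.14, 0.43, 0.97]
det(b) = 0.00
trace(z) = -0.12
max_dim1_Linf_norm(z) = 0.22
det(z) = 0.00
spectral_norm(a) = 1.57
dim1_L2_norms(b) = [0.08, 0.26, 0.14]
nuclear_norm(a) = 1.57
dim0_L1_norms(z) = [0.13, 0.26, 0.12]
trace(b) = -0.25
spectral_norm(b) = 0.27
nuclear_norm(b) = 0.46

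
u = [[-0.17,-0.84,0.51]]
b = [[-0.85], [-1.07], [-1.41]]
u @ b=[[0.32]]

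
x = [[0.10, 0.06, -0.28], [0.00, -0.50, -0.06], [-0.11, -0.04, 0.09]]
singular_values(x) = [0.51, 0.33, 0.07]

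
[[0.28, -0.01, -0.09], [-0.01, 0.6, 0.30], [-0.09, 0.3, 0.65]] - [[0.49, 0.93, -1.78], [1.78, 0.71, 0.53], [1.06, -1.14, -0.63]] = [[-0.21, -0.94, 1.69], [-1.79, -0.11, -0.23], [-1.15, 1.44, 1.28]]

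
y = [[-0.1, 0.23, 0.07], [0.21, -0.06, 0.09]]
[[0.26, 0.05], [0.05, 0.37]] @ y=[[-0.02, 0.06, 0.02],[0.07, -0.01, 0.04]]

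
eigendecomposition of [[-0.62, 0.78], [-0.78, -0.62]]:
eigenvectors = [[(0.71+0j), 0.71-0.00j], [0.71j, -0.71j]]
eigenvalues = [(-0.62+0.78j), (-0.62-0.78j)]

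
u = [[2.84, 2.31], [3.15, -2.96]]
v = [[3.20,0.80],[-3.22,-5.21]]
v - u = [[0.36, -1.51],[-6.37, -2.25]]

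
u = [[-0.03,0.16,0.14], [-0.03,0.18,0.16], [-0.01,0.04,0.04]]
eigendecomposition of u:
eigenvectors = [[-0.65, -0.92, -0.50], [-0.74, 0.17, -0.63], [-0.16, -0.36, 0.59]]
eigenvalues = [0.19, -0.0, 0.01]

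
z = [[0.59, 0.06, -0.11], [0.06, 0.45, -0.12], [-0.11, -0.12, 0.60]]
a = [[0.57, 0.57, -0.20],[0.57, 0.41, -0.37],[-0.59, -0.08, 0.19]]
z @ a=[[0.44, 0.37, -0.16], [0.36, 0.23, -0.20], [-0.49, -0.16, 0.18]]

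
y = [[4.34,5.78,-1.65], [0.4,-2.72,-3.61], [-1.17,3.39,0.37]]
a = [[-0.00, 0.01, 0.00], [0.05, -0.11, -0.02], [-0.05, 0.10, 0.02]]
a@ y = [[0.00, -0.03, -0.04], [0.2, 0.52, 0.31], [-0.20, -0.49, -0.27]]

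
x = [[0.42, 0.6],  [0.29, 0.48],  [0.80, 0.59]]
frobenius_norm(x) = 1.36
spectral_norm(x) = 1.34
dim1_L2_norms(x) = [0.73, 0.56, 0.99]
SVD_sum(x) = [[0.51,  0.52], [0.38,  0.39], [0.69,  0.70]] + [[-0.09, 0.08],  [-0.09, 0.09],  [0.11, -0.11]]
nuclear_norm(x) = 1.57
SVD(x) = [[-0.54,-0.5],[-0.41,-0.54],[-0.73,0.67]] @ diag([1.3352561852813654, 0.2368352162746395]) @ [[-0.7, -0.71], [0.71, -0.7]]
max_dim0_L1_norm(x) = 1.67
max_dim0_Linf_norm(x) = 0.8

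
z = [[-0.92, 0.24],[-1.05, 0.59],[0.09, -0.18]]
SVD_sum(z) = [[-0.85,  0.38], [-1.09,  0.49], [0.14,  -0.06]] + [[-0.07, -0.14],  [0.04, 0.1],  [-0.05, -0.12]]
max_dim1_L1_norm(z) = 1.64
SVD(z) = [[-0.61, 0.69], [-0.78, -0.47], [0.10, 0.55]] @ diag([1.5304437475162542, 0.22987373857925675]) @ [[0.91, -0.41], [-0.41, -0.91]]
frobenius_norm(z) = 1.55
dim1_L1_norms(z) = [1.16, 1.64, 0.27]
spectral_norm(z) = 1.53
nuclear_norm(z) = 1.76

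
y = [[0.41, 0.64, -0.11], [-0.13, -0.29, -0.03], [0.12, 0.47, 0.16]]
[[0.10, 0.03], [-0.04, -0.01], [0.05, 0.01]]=y@[[-0.05, -0.18],  [0.17, 0.13],  [-0.15, -0.18]]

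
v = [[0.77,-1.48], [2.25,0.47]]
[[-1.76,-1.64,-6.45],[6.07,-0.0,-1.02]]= v @ [[2.21, -0.21, -1.23],[2.34, 1.00, 3.72]]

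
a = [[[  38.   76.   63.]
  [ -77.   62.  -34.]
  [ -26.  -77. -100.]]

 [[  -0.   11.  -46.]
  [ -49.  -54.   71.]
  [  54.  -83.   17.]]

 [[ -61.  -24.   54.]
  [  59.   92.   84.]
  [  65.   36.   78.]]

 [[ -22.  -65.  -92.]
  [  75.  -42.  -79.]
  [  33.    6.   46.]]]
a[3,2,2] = 46.0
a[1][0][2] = -46.0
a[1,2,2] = 17.0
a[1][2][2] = 17.0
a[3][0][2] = -92.0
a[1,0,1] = 11.0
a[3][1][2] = -79.0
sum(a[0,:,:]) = -75.0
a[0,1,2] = -34.0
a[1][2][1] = -83.0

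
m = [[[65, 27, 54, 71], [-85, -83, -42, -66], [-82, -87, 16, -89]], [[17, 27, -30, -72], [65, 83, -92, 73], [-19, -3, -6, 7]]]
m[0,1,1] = -83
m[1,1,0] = 65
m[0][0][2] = 54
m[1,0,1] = 27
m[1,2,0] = -19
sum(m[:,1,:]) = -147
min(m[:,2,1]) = -87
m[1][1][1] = 83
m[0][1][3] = -66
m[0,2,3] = -89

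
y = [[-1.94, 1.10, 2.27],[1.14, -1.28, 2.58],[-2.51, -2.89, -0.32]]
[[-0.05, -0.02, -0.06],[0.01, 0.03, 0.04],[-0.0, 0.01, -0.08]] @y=[[0.22, 0.14, -0.15], [-0.09, -0.14, 0.09], [0.21, 0.22, 0.05]]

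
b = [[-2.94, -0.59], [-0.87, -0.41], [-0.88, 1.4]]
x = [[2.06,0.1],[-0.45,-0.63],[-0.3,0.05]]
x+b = [[-0.88, -0.49], [-1.32, -1.04], [-1.18, 1.45]]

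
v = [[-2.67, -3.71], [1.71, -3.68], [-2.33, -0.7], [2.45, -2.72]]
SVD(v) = [[-0.58, 0.66], [-0.65, -0.29], [-0.08, 0.52], [-0.5, -0.47]] @ diag([5.944783042657777, 4.619399806871943]) @ [[-0.1,0.99], [-0.99,-0.10]]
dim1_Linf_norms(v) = [3.71, 3.68, 2.33, 2.72]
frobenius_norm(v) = 7.53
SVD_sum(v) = [[0.35, -3.4], [0.39, -3.82], [0.05, -0.46], [0.30, -2.94]] + [[-3.02, -0.31], [1.32, 0.14], [-2.38, -0.24], [2.15, 0.22]]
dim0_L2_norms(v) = [4.64, 5.93]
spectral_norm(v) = 5.94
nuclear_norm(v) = 10.56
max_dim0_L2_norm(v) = 5.93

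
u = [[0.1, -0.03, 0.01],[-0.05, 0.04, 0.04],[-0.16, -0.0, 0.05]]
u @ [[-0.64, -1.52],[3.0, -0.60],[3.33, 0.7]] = [[-0.12, -0.13], [0.29, 0.08], [0.27, 0.28]]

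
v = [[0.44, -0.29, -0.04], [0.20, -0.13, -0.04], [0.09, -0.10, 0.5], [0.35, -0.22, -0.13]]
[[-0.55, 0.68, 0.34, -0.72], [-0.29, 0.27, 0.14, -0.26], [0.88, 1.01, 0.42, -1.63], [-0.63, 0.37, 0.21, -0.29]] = v @[[-1.82, 0.93, 1.32, -2.87], [-1.12, -1.14, 0.73, -1.47], [1.87, 1.62, 0.74, -3.03]]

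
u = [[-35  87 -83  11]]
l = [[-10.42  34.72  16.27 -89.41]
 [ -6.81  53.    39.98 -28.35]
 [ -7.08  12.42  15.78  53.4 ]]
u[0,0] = -35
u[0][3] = 11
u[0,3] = 11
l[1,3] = -28.35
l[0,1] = 34.72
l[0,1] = 34.72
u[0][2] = -83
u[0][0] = -35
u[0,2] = -83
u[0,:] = [-35, 87, -83, 11]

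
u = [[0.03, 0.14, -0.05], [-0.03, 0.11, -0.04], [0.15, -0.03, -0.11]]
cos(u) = [[1.01, -0.01, 0.00], [0.01, 1.00, -0.0], [0.01, -0.01, 1.0]]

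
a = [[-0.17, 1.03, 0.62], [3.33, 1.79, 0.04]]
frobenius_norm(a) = 3.97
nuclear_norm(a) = 4.96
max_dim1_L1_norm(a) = 5.16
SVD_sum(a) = [[0.33, 0.19, 0.01], [3.28, 1.87, 0.1]] + [[-0.50, 0.84, 0.61], [0.05, -0.08, -0.06]]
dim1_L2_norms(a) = [1.21, 3.78]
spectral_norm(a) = 3.80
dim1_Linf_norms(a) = [1.03, 3.33]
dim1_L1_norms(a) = [1.82, 5.16]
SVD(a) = [[0.10,0.99], [0.99,-0.1]] @ diag([3.7981008898242923, 1.1589778387509928]) @ [[0.87, 0.50, 0.03], [-0.43, 0.73, 0.53]]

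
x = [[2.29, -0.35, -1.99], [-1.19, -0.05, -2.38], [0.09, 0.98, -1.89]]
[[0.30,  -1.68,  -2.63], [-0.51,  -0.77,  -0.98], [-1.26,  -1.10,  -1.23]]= x @ [[0.13, -0.33, -0.54], [-0.97, -0.15, 0.11], [0.17, 0.49, 0.68]]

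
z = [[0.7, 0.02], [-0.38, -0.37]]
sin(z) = [[0.65, 0.02],[-0.36, -0.36]]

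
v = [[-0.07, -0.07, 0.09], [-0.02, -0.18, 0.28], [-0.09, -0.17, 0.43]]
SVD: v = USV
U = [[-0.21, 0.45, -0.87], [-0.56, -0.78, -0.27], [-0.80, 0.43, 0.42]]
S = [0.59, 0.07, 0.05]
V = [[0.17, 0.43, -0.89], [-0.83, 0.54, 0.11], [0.53, 0.72, 0.45]]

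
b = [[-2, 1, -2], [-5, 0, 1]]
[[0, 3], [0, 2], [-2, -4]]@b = [[-15, 0, 3], [-10, 0, 2], [24, -2, 0]]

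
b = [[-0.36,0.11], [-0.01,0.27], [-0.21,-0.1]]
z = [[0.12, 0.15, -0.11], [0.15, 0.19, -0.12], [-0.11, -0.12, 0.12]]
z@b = [[-0.02, 0.06], [-0.03, 0.08], [0.02, -0.06]]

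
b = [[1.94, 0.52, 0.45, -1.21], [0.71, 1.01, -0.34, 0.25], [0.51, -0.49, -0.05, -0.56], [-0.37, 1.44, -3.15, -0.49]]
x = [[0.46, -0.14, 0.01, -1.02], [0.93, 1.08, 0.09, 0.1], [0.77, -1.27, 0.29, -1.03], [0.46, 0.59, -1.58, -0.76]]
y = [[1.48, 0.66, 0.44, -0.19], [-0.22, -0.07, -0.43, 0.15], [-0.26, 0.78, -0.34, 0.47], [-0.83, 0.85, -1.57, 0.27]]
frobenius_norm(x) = 3.21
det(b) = 2.75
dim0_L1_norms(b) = [3.53, 3.46, 3.99, 2.51]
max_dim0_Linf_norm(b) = 3.15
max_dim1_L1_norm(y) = 3.52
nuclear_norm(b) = 7.50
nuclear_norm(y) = 4.56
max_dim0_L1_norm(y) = 2.79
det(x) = 2.18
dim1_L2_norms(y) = [1.69, 0.51, 1.01, 1.99]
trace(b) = 2.41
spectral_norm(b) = 3.59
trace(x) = 1.07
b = x + y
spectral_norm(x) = 2.10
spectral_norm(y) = 2.36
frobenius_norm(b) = 4.54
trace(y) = 1.34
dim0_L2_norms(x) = [1.37, 1.77, 1.61, 1.64]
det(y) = -0.34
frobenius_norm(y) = 2.84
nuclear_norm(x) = 5.80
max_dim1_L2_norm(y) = 1.99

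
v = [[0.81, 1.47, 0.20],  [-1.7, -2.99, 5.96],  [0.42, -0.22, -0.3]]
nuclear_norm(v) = 8.94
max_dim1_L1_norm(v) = 10.65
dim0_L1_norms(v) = [2.93, 4.68, 6.46]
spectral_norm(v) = 6.92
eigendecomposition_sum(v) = [[0.64-0.00j, (0.18+0j), (0.97-0j)],[0.04-0.00j, (0.01+0j), 0.06-0.00j],[0.21-0.00j, (0.06+0j), (0.31-0j)]] + [[(0.09+0.68j), 0.64+0.40j, -0.38-2.18j], [-0.87-1.05j, -1.50+0.01j, 2.95+3.25j], [0.11-0.25j, -0.14-0.27j, -0.31+0.82j]] + [[(0.09-0.68j), (0.64-0.4j), -0.38+2.18j], [(-0.87+1.05j), -1.50-0.01j, (2.95-3.25j)], [0.11+0.25j, (-0.14+0.27j), -0.31-0.82j]]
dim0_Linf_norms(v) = [1.7, 2.99, 5.96]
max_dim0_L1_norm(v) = 6.46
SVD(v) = [[-0.10, -0.99, 0.1], [0.99, -0.1, 0.05], [-0.04, 0.11, 0.99]] @ diag([6.920167985028438, 1.5539327928712023, 0.46911398852194747]) @ [[-0.26,  -0.45,  0.85], [-0.38,  -0.77,  -0.52], [0.89,  -0.46,  0.03]]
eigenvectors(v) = [[-0.95+0.00j, -0.37-0.24j, -0.37+0.24j], [(-0.05+0j), 0.88+0.00j, 0.88-0.00j], [-0.31+0.00j, 0.08+0.16j, 0.08-0.16j]]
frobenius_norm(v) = 7.11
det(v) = 5.04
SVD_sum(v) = [[0.18, 0.31, -0.60], [-1.78, -3.09, 5.88], [0.07, 0.12, -0.23]] + [[0.59, 1.18, 0.80], [0.06, 0.11, 0.08], [-0.06, -0.13, -0.08]] + [[0.04, -0.02, 0.00],[0.02, -0.01, 0.00],[0.41, -0.21, 0.01]]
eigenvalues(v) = [(0.96+0j), (-1.72+1.52j), (-1.72-1.52j)]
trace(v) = -2.48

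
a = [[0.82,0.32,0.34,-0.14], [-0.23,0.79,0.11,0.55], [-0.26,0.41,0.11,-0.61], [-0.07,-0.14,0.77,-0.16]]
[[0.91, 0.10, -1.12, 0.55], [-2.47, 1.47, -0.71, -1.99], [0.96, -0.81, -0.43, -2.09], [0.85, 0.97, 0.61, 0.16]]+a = [[1.73, 0.42, -0.78, 0.41],[-2.70, 2.26, -0.6, -1.44],[0.7, -0.4, -0.32, -2.70],[0.78, 0.83, 1.38, 0.00]]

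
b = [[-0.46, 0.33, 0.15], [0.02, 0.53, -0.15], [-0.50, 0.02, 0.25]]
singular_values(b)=[0.79, 0.58, 0.0]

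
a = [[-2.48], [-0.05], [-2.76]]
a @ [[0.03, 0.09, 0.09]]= [[-0.07, -0.22, -0.22], [-0.00, -0.00, -0.00], [-0.08, -0.25, -0.25]]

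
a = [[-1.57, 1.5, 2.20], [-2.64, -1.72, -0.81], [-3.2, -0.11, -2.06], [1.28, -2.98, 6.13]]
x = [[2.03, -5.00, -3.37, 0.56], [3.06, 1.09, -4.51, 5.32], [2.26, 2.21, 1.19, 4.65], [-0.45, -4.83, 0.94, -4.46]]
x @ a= [[21.51, 10.35, 18.89], [13.56, -12.64, 47.75], [-7.24, -14.40, 29.24], [4.74, 20.82, -26.35]]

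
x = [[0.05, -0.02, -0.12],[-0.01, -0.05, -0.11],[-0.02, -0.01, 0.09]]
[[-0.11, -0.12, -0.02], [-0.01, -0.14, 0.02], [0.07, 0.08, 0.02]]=x @ [[-1.50, 0.11, -0.55], [-0.24, 0.73, -0.36], [0.37, 0.95, 0.02]]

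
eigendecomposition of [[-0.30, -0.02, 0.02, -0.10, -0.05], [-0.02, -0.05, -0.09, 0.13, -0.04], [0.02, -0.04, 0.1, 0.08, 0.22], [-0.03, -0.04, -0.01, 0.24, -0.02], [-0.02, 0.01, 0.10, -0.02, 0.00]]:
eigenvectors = [[-0.99+0.00j, -0.14+0.00j, 0.17+0.00j, 0.03+0.04j, 0.03-0.04j], [(-0.02+0j), (-0.48+0j), (-0.94+0j), (0.25-0.12j), 0.25+0.12j], [(0.11+0j), -0.64+0.00j, (0.15+0j), (-0.85+0j), (-0.85-0j)], [(-0.06+0j), -0.05+0.00j, -0.14+0.00j, (-0.17-0.21j), (-0.17+0.21j)], [-0.10+0.00j, 0.57+0.00j, -0.22+0.00j, -0.36+0.02j, -0.36-0.02j]]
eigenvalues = [(-0.31+0j), (-0.11+0j), (-0.02+0j), (0.22+0.01j), (0.22-0.01j)]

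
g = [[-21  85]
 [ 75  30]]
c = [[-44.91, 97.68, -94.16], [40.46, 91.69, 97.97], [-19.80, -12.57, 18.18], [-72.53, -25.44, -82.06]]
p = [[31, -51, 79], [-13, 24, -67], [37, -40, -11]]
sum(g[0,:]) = 64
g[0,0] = -21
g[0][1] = 85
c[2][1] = -12.57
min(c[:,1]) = -25.44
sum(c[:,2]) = -60.07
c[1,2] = 97.97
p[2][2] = -11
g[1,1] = 30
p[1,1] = 24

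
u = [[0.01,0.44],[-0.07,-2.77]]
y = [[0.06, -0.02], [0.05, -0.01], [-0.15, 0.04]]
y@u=[[0.0,0.08], [0.00,0.05], [-0.00,-0.18]]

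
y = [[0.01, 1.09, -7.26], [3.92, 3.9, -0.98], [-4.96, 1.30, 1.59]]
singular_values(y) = [8.11, 5.85, 3.77]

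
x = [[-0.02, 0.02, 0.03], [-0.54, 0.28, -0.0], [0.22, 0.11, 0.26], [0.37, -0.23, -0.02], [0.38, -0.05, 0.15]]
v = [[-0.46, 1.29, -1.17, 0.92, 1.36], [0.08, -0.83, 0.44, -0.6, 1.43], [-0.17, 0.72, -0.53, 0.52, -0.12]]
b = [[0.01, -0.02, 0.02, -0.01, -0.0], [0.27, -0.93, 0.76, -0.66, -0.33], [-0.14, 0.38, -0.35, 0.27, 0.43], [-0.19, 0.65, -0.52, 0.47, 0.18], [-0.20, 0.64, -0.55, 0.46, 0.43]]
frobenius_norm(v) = 3.22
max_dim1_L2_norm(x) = 0.61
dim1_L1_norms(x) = [0.07, 0.82, 0.59, 0.62, 0.58]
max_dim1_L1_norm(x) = 0.82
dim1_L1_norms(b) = [0.06, 2.95, 1.57, 2.01, 2.28]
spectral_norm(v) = 2.60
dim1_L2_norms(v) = [2.44, 1.81, 1.05]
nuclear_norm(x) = 1.24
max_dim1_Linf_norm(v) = 1.43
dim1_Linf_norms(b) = [0.02, 0.93, 0.43, 0.65, 0.64]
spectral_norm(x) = 0.85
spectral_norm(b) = 2.15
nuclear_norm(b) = 2.48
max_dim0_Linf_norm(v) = 1.43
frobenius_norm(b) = 2.18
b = x @ v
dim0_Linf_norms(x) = [0.54, 0.28, 0.26]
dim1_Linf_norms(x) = [0.03, 0.54, 0.26, 0.37, 0.38]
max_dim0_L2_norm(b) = 1.36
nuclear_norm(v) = 4.50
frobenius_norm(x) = 0.93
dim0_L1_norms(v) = [0.71, 2.84, 2.14, 2.04, 2.91]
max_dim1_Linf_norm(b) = 0.93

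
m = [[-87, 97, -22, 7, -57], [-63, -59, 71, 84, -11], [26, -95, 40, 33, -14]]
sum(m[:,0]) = -124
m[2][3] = 33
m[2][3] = 33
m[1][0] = -63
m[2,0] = 26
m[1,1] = -59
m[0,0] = -87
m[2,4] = -14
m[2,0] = 26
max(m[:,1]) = 97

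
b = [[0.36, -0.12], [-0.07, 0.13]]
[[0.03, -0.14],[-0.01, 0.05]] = b@ [[0.07, -0.31], [-0.05, 0.21]]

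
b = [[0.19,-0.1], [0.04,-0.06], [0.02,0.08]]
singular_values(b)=[0.23, 0.09]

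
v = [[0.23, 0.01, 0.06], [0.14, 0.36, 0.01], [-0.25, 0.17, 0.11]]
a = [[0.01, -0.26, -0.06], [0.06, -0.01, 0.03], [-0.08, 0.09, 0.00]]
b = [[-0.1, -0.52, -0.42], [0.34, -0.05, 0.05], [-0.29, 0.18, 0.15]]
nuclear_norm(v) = 0.88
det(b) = 0.02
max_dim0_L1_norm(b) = 0.75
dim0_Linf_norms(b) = [0.34, 0.52, 0.42]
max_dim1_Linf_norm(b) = 0.52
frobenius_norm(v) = 0.56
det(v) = 0.02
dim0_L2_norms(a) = [0.1, 0.28, 0.07]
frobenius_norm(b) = 0.85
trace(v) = 0.70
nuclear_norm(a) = 0.39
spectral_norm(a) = 0.28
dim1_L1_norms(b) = [1.04, 0.44, 0.62]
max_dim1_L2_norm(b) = 0.68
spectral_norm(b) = 0.71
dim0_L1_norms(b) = [0.73, 0.75, 0.62]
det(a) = 0.00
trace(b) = -0.00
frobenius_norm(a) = 0.30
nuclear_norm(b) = 1.22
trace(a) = 0.00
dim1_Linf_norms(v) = [0.23, 0.36, 0.25]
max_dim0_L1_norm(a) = 0.36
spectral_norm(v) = 0.41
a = b @ v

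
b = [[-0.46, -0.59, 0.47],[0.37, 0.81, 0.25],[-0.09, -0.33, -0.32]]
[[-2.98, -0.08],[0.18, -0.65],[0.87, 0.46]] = b@[[3.02, -2.52], [-0.08, 0.84], [-3.48, -1.58]]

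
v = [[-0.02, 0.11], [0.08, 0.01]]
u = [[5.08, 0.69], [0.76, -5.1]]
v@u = [[-0.02, -0.57], [0.41, 0.00]]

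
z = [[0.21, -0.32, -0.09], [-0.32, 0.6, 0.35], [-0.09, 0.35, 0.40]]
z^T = [[0.21, -0.32, -0.09], [-0.32, 0.60, 0.35], [-0.09, 0.35, 0.40]]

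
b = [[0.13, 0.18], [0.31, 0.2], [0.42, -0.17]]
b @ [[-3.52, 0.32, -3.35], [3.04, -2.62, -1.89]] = [[0.09, -0.43, -0.78], [-0.48, -0.42, -1.42], [-2.00, 0.58, -1.09]]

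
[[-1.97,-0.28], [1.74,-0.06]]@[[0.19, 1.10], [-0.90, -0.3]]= [[-0.12, -2.08], [0.38, 1.93]]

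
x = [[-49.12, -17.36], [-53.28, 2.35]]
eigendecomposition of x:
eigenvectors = [[-0.78, 0.26], [-0.63, -0.97]]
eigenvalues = [-63.23, 16.46]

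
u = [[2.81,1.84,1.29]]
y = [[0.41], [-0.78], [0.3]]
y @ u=[[1.15, 0.75, 0.53], [-2.19, -1.44, -1.01], [0.84, 0.55, 0.39]]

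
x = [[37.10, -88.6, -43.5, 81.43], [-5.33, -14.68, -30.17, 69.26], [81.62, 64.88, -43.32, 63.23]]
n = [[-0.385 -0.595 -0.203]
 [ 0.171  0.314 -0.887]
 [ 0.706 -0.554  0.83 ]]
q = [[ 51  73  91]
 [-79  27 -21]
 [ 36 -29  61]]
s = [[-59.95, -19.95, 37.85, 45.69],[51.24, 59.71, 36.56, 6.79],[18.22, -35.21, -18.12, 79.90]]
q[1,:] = [-79, 27, -21]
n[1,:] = [0.171, 0.314, -0.887]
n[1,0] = 0.171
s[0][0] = -59.95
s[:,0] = [-59.95, 51.24, 18.22]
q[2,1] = -29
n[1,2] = -0.887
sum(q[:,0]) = 8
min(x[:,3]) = 63.23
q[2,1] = -29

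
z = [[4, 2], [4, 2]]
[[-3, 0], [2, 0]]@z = [[-12, -6], [8, 4]]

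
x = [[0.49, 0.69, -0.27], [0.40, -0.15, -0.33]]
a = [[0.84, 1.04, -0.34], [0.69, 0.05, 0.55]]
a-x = [[0.35, 0.35, -0.07], [0.29, 0.2, 0.88]]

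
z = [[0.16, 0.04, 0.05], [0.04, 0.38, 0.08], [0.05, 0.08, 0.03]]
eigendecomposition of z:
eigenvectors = [[-0.20, -0.95, -0.26], [-0.95, 0.25, -0.17], [-0.23, -0.21, 0.95]]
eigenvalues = [0.41, 0.16, 0.0]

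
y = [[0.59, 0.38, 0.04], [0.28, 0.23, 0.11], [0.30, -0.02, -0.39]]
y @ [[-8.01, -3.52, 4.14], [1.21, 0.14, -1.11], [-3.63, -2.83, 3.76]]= [[-4.41, -2.14, 2.17], [-2.36, -1.26, 1.32], [-1.01, 0.04, -0.20]]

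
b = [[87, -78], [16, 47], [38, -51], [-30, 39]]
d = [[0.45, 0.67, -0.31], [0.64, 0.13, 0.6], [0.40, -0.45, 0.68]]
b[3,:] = [-30, 39]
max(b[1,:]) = 47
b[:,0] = [87, 16, 38, -30]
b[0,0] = 87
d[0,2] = -0.309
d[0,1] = 0.673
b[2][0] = 38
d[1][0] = 0.635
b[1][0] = 16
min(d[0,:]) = -0.309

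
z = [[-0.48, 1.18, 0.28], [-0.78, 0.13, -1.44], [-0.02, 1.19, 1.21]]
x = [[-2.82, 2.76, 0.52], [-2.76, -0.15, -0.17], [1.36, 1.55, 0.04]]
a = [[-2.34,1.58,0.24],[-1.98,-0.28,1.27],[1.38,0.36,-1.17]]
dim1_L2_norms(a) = [2.83, 2.37, 1.84]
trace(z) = 0.86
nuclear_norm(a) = 5.60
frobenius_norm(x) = 5.27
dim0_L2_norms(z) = [0.92, 1.68, 1.9]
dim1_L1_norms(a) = [4.16, 3.53, 2.91]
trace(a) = -3.79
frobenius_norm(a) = 4.13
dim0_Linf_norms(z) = [0.78, 1.19, 1.44]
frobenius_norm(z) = 2.70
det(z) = -0.01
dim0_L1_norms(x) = [6.94, 4.46, 0.73]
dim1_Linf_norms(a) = [2.34, 1.98, 1.38]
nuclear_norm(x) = 7.49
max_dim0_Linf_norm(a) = 2.34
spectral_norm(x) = 4.50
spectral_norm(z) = 2.21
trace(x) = -2.93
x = z + a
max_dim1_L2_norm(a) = 2.83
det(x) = -3.18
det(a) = -0.67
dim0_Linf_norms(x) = [2.82, 2.76, 0.52]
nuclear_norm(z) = 3.76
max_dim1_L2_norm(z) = 1.7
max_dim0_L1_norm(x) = 6.94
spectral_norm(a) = 3.73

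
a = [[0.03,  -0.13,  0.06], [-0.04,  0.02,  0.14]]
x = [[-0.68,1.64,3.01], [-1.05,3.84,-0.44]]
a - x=[[0.71,-1.77,-2.95], [1.01,-3.82,0.58]]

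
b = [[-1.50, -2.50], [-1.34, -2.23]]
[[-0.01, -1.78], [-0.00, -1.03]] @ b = [[2.40, 3.99], [1.38, 2.3]]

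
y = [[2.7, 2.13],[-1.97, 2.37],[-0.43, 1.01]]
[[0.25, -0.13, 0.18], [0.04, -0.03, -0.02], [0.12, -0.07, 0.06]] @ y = [[0.85,0.41], [0.18,-0.01], [0.44,0.15]]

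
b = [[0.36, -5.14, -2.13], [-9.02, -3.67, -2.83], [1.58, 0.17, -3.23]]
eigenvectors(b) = [[-0.69, 0.48, -0.26], [0.72, 0.86, -0.55], [-0.11, -0.19, 0.80]]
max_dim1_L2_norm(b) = 10.14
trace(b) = -6.54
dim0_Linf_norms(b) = [9.02, 5.14, 3.23]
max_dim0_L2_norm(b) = 9.16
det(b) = 168.09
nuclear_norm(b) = 18.81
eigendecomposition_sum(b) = [[3.40, -1.93, -0.21], [-3.56, 2.02, 0.22], [0.55, -0.31, -0.03]] + [[-3.1, -3.50, -3.41], [-5.59, -6.29, -6.14], [1.21, 1.36, 1.33]] + [[0.06,0.29,1.49], [0.13,0.60,3.10], [-0.18,-0.88,-4.53]]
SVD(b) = [[0.26, -0.87, -0.41], [0.96, 0.22, 0.15], [-0.04, -0.44, 0.90]] @ diag([10.440795564685564, 5.376376668288495, 2.99447188951996]) @ [[-0.83, -0.47, -0.3], [-0.56, 0.67, 0.49], [-0.03, 0.58, -0.82]]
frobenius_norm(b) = 12.12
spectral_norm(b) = 10.44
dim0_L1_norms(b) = [10.96, 8.98, 8.19]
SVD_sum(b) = [[-2.29, -1.3, -0.84], [-8.34, -4.72, -3.05], [0.34, 0.19, 0.12]] + [[2.61, -3.13, -2.31], [-0.66, 0.79, 0.58], [1.32, -1.58, -1.16]] + [[0.04, -0.72, 1.01], [-0.01, 0.26, -0.37], [-0.08, 1.55, -2.19]]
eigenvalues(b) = [5.39, -8.07, -3.87]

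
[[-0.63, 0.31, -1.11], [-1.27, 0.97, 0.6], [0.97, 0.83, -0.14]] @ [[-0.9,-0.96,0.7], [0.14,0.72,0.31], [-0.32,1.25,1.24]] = [[0.97,-0.56,-1.72], [1.09,2.67,0.16], [-0.71,-0.51,0.76]]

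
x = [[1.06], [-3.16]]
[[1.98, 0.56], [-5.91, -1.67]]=x@[[1.87, 0.53]]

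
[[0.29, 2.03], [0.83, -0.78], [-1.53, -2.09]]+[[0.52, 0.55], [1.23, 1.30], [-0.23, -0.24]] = [[0.81, 2.58], [2.06, 0.52], [-1.76, -2.33]]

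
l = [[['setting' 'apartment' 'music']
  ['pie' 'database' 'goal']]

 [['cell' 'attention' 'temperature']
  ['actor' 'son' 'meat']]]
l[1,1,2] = 'meat'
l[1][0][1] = 'attention'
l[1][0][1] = 'attention'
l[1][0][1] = 'attention'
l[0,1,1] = 'database'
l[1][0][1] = 'attention'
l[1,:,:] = [['cell', 'attention', 'temperature'], ['actor', 'son', 'meat']]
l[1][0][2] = 'temperature'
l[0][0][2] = 'music'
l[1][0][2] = 'temperature'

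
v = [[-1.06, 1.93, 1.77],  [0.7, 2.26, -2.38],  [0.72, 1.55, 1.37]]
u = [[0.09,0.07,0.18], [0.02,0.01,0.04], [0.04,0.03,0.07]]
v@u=[[0.01, -0.0, 0.01],  [0.01, 0.0, 0.05],  [0.15, 0.11, 0.29]]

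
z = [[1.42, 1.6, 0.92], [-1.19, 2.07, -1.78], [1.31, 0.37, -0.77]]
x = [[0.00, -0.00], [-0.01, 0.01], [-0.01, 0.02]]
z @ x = [[-0.03, 0.03], [-0.0, -0.01], [0.0, -0.01]]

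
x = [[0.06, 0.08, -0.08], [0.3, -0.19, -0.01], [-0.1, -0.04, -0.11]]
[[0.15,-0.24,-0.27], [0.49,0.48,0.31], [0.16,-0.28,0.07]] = x@ [[1.02, 0.84, -0.46], [-0.88, -1.31, -2.41], [-2.04, 2.30, 0.66]]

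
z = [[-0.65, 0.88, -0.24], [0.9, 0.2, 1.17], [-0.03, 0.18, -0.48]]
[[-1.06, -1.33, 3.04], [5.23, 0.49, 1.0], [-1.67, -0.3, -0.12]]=z @ [[1.0, 0.53, -1.34], [0.52, -1.07, 2.85], [3.61, 0.19, 1.4]]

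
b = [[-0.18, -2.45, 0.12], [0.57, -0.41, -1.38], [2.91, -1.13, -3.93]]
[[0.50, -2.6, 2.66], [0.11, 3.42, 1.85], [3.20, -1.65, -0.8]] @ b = [[6.17, -3.16, -6.81], [7.31, -3.76, -11.98], [-3.84, -6.26, 5.80]]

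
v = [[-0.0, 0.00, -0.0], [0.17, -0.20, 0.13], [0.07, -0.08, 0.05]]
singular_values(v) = [0.32, 0.0, 0.0]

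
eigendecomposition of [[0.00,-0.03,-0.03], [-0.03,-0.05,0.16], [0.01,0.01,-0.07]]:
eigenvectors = [[0.18,  0.96,  0.92], [0.94,  -0.25,  0.31], [-0.3,  0.10,  0.24]]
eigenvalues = [-0.11, 0.0, -0.02]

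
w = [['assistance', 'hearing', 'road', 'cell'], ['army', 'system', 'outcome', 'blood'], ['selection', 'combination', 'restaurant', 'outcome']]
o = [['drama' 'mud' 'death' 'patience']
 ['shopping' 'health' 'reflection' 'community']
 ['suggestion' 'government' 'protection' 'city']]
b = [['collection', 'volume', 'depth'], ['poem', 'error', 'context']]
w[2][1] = 'combination'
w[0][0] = 'assistance'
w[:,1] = ['hearing', 'system', 'combination']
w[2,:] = ['selection', 'combination', 'restaurant', 'outcome']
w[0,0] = 'assistance'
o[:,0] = ['drama', 'shopping', 'suggestion']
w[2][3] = 'outcome'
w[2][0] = 'selection'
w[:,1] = ['hearing', 'system', 'combination']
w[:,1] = ['hearing', 'system', 'combination']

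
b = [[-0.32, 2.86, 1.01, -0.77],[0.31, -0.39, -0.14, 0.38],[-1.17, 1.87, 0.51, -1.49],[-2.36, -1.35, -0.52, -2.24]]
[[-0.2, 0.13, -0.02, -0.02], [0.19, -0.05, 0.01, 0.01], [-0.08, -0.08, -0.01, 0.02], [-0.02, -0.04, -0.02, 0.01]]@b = [[0.17,-0.63,-0.22,0.28], [-0.11,0.57,0.20,-0.20], [-0.03,-0.24,-0.09,0.0], [-0.01,-0.09,-0.03,0.01]]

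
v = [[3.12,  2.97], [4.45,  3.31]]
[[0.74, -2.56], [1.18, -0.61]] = v@[[0.37, 2.31], [-0.14, -3.29]]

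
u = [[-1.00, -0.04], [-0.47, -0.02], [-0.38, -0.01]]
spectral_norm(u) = 1.17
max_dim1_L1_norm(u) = 1.04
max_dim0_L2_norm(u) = 1.17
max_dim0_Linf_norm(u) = 1.0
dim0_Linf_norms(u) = [1.0, 0.04]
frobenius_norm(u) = 1.17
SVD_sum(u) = [[-1.00, -0.04],[-0.47, -0.02],[-0.38, -0.01]] + [[0.00,-0.0],[0.00,-0.0],[-0.0,0.0]]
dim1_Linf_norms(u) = [1.0, 0.47, 0.38]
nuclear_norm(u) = 1.17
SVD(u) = [[-0.86, -0.2], [-0.40, -0.32], [-0.33, 0.92]] @ diag([1.1693472629039223, 0.005194106189243394]) @ [[1.0, 0.04], [-0.04, 1.00]]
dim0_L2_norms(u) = [1.17, 0.05]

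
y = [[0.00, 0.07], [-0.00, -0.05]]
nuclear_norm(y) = 0.09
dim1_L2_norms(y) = [0.07, 0.05]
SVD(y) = [[-0.81,-0.58],[0.58,-0.81]] @ diag([0.08602325267042628, 0.0]) @ [[-0.0, -1.00], [-1.0, 0.00]]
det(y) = 0.00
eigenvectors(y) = [[1.0, -0.81], [0.00, 0.58]]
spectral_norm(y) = 0.09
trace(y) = -0.05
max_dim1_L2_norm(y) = 0.07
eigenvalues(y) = [0.0, -0.05]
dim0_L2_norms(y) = [0.0, 0.09]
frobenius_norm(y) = 0.09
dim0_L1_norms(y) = [0.0, 0.12]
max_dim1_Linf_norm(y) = 0.07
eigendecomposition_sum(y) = [[0.0, 0.0], [0.0, 0.0]] + [[-0.0, 0.07],[-0.0, -0.05]]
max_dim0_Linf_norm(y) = 0.07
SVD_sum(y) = [[0.00, 0.07],[0.0, -0.05]] + [[0.0, 0.0], [0.00, 0.00]]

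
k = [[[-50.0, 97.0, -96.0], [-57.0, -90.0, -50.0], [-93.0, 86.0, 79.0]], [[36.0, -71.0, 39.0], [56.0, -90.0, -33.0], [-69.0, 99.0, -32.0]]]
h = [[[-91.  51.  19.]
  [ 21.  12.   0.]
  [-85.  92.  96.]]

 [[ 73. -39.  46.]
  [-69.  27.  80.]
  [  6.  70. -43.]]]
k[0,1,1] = -90.0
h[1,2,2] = -43.0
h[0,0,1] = 51.0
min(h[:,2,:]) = -85.0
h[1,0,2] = 46.0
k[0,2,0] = -93.0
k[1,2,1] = 99.0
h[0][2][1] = 92.0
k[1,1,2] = -33.0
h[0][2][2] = 96.0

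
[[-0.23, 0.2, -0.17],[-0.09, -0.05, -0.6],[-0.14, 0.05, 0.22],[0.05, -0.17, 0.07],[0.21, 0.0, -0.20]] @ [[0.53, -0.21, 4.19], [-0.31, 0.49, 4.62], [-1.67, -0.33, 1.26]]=[[0.10, 0.20, -0.25], [0.97, 0.19, -1.36], [-0.46, -0.02, -0.08], [-0.04, -0.12, -0.49], [0.45, 0.02, 0.63]]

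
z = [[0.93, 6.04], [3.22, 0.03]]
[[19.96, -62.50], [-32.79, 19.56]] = z @ [[-10.23,6.18], [4.88,-11.3]]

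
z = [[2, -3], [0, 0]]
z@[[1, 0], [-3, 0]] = [[11, 0], [0, 0]]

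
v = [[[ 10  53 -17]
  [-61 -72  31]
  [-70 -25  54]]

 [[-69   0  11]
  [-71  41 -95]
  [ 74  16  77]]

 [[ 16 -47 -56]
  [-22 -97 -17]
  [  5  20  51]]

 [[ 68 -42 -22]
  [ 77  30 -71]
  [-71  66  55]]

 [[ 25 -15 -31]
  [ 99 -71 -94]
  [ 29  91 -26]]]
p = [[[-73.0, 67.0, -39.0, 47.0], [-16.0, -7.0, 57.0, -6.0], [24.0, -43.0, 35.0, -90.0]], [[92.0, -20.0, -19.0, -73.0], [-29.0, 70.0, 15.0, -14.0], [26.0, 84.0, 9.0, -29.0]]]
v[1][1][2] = -95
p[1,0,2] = -19.0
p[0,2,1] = -43.0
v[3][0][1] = -42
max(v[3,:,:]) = 77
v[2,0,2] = -56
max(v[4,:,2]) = -26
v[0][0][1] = 53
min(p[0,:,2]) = -39.0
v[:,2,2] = [54, 77, 51, 55, -26]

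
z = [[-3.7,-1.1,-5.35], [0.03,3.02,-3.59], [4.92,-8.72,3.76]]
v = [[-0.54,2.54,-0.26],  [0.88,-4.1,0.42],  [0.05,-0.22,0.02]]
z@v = [[0.76, -3.71, 0.39],[2.46, -11.52, 1.19],[-10.14, 47.42, -4.87]]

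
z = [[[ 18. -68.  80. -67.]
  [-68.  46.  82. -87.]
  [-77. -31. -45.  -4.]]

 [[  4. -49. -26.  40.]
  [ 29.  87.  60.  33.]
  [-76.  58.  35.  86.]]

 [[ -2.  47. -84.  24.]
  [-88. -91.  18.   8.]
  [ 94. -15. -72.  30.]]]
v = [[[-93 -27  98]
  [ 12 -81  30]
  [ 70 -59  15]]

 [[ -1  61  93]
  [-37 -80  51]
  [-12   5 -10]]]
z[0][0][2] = 80.0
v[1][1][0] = -37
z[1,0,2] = -26.0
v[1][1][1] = -80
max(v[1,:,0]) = -1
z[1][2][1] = 58.0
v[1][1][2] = 51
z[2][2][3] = 30.0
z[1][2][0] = -76.0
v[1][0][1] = 61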